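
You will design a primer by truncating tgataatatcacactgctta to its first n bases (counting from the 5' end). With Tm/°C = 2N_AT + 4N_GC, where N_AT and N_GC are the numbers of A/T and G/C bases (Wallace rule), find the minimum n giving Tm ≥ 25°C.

n = 11

First 10 bases: TGATAATATC → Tm = 24°C (< 25°C)
First 11 bases: TGATAATATCA → Tm = 26°C (≥ 25°C)
Each additional base adds 2°C (A/T) or 4°C (G/C), so Tm is non-decreasing in n; n = 11 is the first length to reach 25°C.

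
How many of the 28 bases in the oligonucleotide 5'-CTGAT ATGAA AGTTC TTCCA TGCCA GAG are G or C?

Counting bases: C=6, A=8, T=8, G=6
Total G or C: 6 + 6 = 12

12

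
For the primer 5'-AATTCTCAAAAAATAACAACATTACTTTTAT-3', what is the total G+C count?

5

T=11, C=5, A=15, G=0
G+C = 0 + 5 = 5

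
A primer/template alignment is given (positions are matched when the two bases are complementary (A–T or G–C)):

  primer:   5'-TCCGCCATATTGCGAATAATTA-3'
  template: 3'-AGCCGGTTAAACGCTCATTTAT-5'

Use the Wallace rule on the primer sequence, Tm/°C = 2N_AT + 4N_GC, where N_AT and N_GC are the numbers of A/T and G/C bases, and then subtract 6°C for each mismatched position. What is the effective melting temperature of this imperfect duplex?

Primer base counts: A=7, T=7, G=3, C=5 → A+T=14, G+C=8
Perfect-match Tm = 2(14) + 4(8) = 28 + 32 = 60°C
Mismatches (positions where the bases are not complementary): 5 (at positions 3, 8, 9, 16, 20)
Effective Tm = 60 − 5×6 = 60 − 30 = 30°C

30°C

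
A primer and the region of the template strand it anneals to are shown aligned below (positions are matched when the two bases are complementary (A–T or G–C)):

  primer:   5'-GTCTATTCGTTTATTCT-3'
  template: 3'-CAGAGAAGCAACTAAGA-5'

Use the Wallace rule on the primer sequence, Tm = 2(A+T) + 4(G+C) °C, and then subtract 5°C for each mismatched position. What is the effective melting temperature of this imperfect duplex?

Primer base counts: A=2, T=10, G=2, C=3 → A+T=12, G+C=5
Perfect-match Tm = 2(12) + 4(5) = 24 + 20 = 44°C
Mismatches (positions where the bases are not complementary): 2 (at positions 5, 12)
Effective Tm = 44 − 2×5 = 44 − 10 = 34°C

34°C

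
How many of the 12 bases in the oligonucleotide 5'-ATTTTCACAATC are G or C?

3

Scanning the sequence gives A=4, G=0, C=3, T=5.
Total G or C: 0 + 3 = 3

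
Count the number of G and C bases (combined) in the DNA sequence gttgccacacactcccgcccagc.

16

T=3, C=12, A=4, G=4
Total G or C: 4 + 12 = 16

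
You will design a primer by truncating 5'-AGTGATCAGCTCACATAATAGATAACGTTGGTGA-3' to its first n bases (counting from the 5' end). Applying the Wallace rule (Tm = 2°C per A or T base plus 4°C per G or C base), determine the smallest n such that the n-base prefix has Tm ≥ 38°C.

n = 13

First 12 bases: AGTGATCAGCTC → Tm = 36°C (< 38°C)
First 13 bases: AGTGATCAGCTCA → Tm = 38°C (≥ 38°C)
Each additional base adds 2°C (A/T) or 4°C (G/C), so Tm is non-decreasing in n; n = 13 is the first length to reach 38°C.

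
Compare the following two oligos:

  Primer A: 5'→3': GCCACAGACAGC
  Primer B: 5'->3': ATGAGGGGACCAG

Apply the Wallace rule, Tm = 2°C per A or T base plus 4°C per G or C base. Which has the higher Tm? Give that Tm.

Primer A: A+T=4, G+C=8 → Tm = 2(4)+4(8) = 40°C
Primer B: A+T=5, G+C=8 → Tm = 2(5)+4(8) = 42°C
40°C vs 42°C → primer B is higher.

Primer B, 42°C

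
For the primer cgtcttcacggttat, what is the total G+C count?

Counting bases: A=2, C=4, G=3, T=6
G+C = 3 + 4 = 7

7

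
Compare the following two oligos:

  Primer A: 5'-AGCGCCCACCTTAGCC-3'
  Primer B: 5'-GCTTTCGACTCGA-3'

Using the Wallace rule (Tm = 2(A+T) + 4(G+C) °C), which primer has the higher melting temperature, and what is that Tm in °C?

Primer A: A+T=5, G+C=11 → Tm = 2(5)+4(11) = 54°C
Primer B: A+T=6, G+C=7 → Tm = 2(6)+4(7) = 40°C
54°C vs 40°C → primer A is higher.

Primer A, 54°C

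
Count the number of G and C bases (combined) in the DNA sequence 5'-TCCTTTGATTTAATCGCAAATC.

7

Scanning the sequence gives A=6, G=2, C=5, T=9.
Total G or C: 2 + 5 = 7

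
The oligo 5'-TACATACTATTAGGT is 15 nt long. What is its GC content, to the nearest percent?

Scanning the sequence gives C=2, T=6, G=2, A=5.
G+C = 2 + 2 = 4 out of 15 bases
%GC = 4/15 × 100 = 26.67% ≈ 27%

27%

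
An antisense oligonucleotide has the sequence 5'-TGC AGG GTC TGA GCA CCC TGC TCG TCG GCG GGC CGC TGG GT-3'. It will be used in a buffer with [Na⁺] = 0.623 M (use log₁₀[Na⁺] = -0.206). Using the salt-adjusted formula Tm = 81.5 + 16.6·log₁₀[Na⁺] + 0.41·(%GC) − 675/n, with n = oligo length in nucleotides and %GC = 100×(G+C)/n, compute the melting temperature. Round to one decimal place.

91.6°C

Length n = 41. Base counts: T=8, A=3, C=13, G=17
G+C = 30, so %GC = 30/41 × 100 = 73.171%
Salt term: 16.6 × (-0.206) = -3.42
GC term: 0.41 × 73.171 = 30; length term: −675/41 = −16.463
Tm = 81.5 + (-3.42) + 30 − 16.463 = 91.617 → 91.6°C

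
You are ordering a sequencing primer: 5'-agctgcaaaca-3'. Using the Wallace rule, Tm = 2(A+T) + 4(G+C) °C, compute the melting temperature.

32°C

Scanning the sequence gives G=2, T=1, C=3, A=5.
AT pairs contribute 6, GC pairs contribute 5.
Tm = 2(6) + 4(5) = 12 + 20 = 32°C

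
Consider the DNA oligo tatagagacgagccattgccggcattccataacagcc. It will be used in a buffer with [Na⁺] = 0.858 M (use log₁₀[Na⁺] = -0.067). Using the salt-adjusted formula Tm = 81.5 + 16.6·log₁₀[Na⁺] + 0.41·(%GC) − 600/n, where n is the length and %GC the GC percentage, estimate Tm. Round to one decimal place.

Length n = 37. Scanning the sequence gives G=8, A=11, C=11, T=7.
G+C = 19, so %GC = 19/37 × 100 = 51.351%
Salt term: 16.6 × (-0.067) = -1.112
GC term: 0.41 × 51.351 = 21.054; length term: −600/37 = −16.216
Tm = 81.5 + (-1.112) + 21.054 − 16.216 = 85.226 → 85.2°C

85.2°C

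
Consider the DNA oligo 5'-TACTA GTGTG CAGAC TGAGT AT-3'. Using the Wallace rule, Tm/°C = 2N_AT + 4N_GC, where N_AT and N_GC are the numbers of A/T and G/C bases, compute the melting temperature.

T=7, C=3, G=6, A=6
AT pairs contribute 13, GC pairs contribute 9.
Tm = 2×13 + 4×9 = 62°C

62°C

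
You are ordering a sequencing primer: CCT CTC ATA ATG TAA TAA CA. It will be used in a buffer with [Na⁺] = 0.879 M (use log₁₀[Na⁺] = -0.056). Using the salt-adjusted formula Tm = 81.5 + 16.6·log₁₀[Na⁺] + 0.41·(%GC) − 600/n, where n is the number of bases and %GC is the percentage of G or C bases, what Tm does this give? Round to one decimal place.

Length n = 20. T=6, G=1, C=5, A=8
G+C = 6, so %GC = 6/20 × 100 = 30%
Salt term: 16.6 × (-0.056) = -0.93
GC term: 0.41 × 30 = 12.3; length term: −600/20 = −30
Tm = 81.5 + (-0.93) + 12.3 − 30 = 62.87 → 62.9°C

62.9°C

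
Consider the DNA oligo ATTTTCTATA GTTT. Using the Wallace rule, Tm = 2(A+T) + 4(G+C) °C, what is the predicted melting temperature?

32°C

Counting bases: T=9, G=1, A=3, C=1
AT pairs contribute 12, GC pairs contribute 2.
Tm = 4·2 + 2·12 = 8 + 24 = 32°C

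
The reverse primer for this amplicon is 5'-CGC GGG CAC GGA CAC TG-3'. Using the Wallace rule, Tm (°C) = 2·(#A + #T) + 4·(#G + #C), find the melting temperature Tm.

60°C

T=1, A=3, C=6, G=7
AT pairs contribute 4, GC pairs contribute 13.
Tm = 4·13 + 2·4 = 52 + 8 = 60°C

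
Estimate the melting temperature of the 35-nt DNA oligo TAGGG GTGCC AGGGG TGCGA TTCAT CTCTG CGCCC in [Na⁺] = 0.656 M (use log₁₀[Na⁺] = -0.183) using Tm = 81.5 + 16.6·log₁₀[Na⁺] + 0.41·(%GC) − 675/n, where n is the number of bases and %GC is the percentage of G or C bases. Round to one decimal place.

Length n = 35. C=10, A=4, G=13, T=8
G+C = 23, so %GC = 23/35 × 100 = 65.714%
Salt term: 16.6 × (-0.183) = -3.038
GC term: 0.41 × 65.714 = 26.943; length term: −675/35 = −19.286
Tm = 81.5 + (-3.038) + 26.943 − 19.286 = 86.119 → 86.1°C

86.1°C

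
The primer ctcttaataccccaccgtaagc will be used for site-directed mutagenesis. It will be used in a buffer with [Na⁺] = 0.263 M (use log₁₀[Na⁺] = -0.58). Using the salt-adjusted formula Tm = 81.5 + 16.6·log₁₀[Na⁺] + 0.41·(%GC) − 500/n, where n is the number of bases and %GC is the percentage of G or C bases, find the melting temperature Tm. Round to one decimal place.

69.6°C

Length n = 22. Scanning the sequence gives T=5, C=9, A=6, G=2.
G+C = 11, so %GC = 11/22 × 100 = 50%
Salt term: 16.6 × (-0.58) = -9.628
GC term: 0.41 × 50 = 20.5; length term: −500/22 = −22.727
Tm = 81.5 + (-9.628) + 20.5 − 22.727 = 69.645 → 69.6°C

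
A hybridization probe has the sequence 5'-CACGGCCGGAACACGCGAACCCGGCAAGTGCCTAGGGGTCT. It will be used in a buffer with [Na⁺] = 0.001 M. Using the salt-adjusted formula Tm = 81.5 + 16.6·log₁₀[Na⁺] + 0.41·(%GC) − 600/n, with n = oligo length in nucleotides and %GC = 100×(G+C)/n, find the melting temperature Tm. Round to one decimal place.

Length n = 41. Counting bases: A=9, T=4, C=14, G=14
G+C = 28, so %GC = 28/41 × 100 = 68.293%
Salt term: 16.6 × (-3) = -49.8
GC term: 0.41 × 68.293 = 28; length term: −600/41 = −14.634
Tm = 81.5 + (-49.8) + 28 − 14.634 = 45.066 → 45.1°C

45.1°C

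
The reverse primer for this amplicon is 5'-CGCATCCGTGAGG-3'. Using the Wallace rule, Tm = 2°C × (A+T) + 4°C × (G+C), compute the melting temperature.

44°C

T=2, G=5, C=4, A=2
AT pairs contribute 4, GC pairs contribute 9.
Tm = 4·9 + 2·4 = 36 + 8 = 44°C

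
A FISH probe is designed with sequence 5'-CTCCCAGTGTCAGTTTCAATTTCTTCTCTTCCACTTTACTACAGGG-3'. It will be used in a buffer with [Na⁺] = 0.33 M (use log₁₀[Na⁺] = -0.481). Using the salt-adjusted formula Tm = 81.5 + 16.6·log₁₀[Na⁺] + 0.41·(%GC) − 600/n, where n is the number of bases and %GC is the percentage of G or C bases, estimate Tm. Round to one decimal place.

78.3°C

Length n = 46. Base counts: C=14, T=18, A=8, G=6
G+C = 20, so %GC = 20/46 × 100 = 43.478%
Salt term: 16.6 × (-0.481) = -7.985
GC term: 0.41 × 43.478 = 17.826; length term: −600/46 = −13.043
Tm = 81.5 + (-7.985) + 17.826 − 13.043 = 78.298 → 78.3°C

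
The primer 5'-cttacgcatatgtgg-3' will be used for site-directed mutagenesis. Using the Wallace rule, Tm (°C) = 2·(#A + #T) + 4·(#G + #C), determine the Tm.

Counting bases: A=3, C=3, G=4, T=5
A+T = 8, G+C = 7
Tm = 2(8) + 4(7) = 16 + 28 = 44°C

44°C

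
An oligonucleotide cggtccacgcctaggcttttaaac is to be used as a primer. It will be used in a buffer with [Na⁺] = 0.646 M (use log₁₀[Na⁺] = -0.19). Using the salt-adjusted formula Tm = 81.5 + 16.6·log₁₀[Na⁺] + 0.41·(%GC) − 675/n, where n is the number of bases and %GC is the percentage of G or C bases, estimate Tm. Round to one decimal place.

72.4°C

Length n = 24. Base counts: A=5, C=8, G=5, T=6
G+C = 13, so %GC = 13/24 × 100 = 54.167%
Salt term: 16.6 × (-0.19) = -3.154
GC term: 0.41 × 54.167 = 22.208; length term: −675/24 = −28.125
Tm = 81.5 + (-3.154) + 22.208 − 28.125 = 72.429 → 72.4°C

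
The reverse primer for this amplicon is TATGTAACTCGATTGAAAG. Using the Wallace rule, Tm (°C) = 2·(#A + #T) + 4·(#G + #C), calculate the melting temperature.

50°C

Base counts: G=4, A=7, C=2, T=6
AT pairs contribute 13, GC pairs contribute 6.
Tm = 2×13 + 4×6 = 50°C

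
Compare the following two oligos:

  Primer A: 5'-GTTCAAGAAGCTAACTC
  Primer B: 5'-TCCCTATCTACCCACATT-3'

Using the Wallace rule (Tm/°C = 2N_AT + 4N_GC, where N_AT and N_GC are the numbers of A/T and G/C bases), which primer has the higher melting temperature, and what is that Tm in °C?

Primer B, 52°C

Primer A: A+T=10, G+C=7 → Tm = 2(10)+4(7) = 48°C
Primer B: A+T=10, G+C=8 → Tm = 2(10)+4(8) = 52°C
48°C vs 52°C → primer B is higher.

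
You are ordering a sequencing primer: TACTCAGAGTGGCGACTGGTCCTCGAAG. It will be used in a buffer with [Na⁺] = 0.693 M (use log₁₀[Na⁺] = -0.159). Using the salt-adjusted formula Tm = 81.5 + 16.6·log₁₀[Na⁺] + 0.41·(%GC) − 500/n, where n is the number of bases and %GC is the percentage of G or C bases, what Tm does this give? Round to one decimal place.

84.4°C

Length n = 28. Scanning the sequence gives T=6, C=7, A=6, G=9.
G+C = 16, so %GC = 16/28 × 100 = 57.143%
Salt term: 16.6 × (-0.159) = -2.639
GC term: 0.41 × 57.143 = 23.429; length term: −500/28 = −17.857
Tm = 81.5 + (-2.639) + 23.429 − 17.857 = 84.433 → 84.4°C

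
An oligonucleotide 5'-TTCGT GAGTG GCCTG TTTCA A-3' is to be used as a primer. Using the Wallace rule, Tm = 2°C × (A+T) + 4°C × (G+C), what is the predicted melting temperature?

Base counts: A=3, G=6, T=8, C=4
AT pairs contribute 11, GC pairs contribute 10.
Tm = 2(11) + 4(10) = 22 + 40 = 62°C

62°C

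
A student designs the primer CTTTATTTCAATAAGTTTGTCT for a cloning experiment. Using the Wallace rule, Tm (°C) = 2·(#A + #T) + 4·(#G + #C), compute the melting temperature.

54°C

Base counts: A=5, G=2, T=12, C=3
A+T = 17, G+C = 5
Tm = 2×17 + 4×5 = 54°C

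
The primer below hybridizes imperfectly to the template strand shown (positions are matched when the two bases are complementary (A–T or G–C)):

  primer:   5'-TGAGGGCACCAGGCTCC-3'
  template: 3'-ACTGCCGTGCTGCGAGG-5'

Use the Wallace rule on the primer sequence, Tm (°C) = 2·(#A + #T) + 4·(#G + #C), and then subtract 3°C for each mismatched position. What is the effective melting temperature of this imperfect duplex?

49°C

Primer base counts: A=3, T=2, G=6, C=6 → A+T=5, G+C=12
Perfect-match Tm = 2(5) + 4(12) = 10 + 48 = 58°C
Mismatches (positions where the bases are not complementary): 3 (at positions 4, 10, 12)
Effective Tm = 58 − 3×3 = 58 − 9 = 49°C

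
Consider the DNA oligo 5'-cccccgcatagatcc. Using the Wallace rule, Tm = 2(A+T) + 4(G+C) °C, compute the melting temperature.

G=2, T=2, C=8, A=3
A+T = 5, G+C = 10
Tm = 4·10 + 2·5 = 40 + 10 = 50°C

50°C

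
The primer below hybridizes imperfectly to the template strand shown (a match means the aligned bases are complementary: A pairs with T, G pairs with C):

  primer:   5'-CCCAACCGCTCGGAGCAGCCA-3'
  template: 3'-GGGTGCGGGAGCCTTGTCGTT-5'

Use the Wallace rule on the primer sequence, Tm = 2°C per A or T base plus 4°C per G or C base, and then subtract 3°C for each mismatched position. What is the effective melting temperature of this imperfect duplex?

Primer base counts: A=5, T=1, G=5, C=10 → A+T=6, G+C=15
Perfect-match Tm = 2(6) + 4(15) = 12 + 60 = 72°C
Mismatches (positions where the bases are not complementary): 5 (at positions 5, 6, 8, 15, 20)
Effective Tm = 72 − 5×3 = 72 − 15 = 57°C

57°C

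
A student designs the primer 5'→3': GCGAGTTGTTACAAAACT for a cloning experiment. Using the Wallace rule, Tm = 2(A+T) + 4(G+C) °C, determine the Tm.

Scanning the sequence gives A=6, T=5, G=4, C=3.
So N_AT = 11 and N_GC = 7.
Tm = 4·7 + 2·11 = 28 + 22 = 50°C

50°C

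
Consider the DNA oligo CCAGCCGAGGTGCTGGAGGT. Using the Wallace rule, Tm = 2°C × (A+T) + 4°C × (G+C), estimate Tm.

68°C

Base counts: G=9, T=3, C=5, A=3
So N_AT = 6 and N_GC = 14.
Tm = 2×6 + 4×14 = 68°C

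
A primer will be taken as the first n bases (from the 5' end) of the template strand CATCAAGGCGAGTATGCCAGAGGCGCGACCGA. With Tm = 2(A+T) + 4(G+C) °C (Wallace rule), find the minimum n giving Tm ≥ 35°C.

First 11 bases: CATCAAGGCGA → Tm = 34°C (< 35°C)
First 12 bases: CATCAAGGCGAG → Tm = 38°C (≥ 35°C)
Since every base adds ≥2°C, Tm only increases with n, so the threshold is first crossed at n = 12.

n = 12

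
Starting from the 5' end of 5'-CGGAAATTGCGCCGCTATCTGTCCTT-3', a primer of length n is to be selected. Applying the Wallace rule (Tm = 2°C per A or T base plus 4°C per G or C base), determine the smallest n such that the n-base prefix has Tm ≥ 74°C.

First 23 bases: CGGAAATTGCGCCGCTATCTGTC → Tm = 72°C (< 74°C)
First 24 bases: CGGAAATTGCGCCGCTATCTGTCC → Tm = 76°C (≥ 74°C)
Each additional base adds 2°C (A/T) or 4°C (G/C), so Tm is non-decreasing in n; n = 24 is the first length to reach 74°C.

n = 24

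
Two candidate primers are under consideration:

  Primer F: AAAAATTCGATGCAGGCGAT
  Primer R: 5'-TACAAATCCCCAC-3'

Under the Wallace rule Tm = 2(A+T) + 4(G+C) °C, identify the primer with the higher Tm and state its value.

Primer F: A+T=12, G+C=8 → Tm = 2(12)+4(8) = 56°C
Primer R: A+T=7, G+C=6 → Tm = 2(7)+4(6) = 38°C
56°C vs 38°C → primer F is higher.

Primer F, 56°C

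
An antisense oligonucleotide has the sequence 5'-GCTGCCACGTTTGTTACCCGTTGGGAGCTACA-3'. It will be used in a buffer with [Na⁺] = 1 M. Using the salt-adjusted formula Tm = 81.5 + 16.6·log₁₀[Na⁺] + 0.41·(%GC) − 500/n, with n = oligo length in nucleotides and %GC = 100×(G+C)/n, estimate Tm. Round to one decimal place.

88.9°C

Length n = 32. Counting bases: G=9, A=5, C=9, T=9
G+C = 18, so %GC = 18/32 × 100 = 56.25%
Salt term: 16.6 × (0) = 0
GC term: 0.41 × 56.25 = 23.062; length term: −500/32 = −15.625
Tm = 81.5 + (0) + 23.062 − 15.625 = 88.937 → 88.9°C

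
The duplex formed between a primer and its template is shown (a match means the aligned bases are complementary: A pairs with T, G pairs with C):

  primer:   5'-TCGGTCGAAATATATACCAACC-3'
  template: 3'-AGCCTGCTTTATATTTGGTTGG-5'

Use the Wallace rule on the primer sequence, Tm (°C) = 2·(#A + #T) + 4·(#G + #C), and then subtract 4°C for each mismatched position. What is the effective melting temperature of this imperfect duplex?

54°C

Primer base counts: A=8, T=5, G=3, C=6 → A+T=13, G+C=9
Perfect-match Tm = 2(13) + 4(9) = 26 + 36 = 62°C
Mismatches (positions where the bases are not complementary): 2 (at positions 5, 15)
Effective Tm = 62 − 2×4 = 62 − 8 = 54°C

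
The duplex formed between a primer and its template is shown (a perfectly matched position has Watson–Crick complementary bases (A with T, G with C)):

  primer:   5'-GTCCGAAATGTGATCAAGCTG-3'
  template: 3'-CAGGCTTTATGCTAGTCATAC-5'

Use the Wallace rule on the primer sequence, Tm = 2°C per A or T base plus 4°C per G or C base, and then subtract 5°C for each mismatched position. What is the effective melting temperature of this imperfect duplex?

Primer base counts: A=6, T=5, G=6, C=4 → A+T=11, G+C=10
Perfect-match Tm = 2(11) + 4(10) = 22 + 40 = 62°C
Mismatches (positions where the bases are not complementary): 5 (at positions 10, 11, 17, 18, 19)
Effective Tm = 62 − 5×5 = 62 − 25 = 37°C

37°C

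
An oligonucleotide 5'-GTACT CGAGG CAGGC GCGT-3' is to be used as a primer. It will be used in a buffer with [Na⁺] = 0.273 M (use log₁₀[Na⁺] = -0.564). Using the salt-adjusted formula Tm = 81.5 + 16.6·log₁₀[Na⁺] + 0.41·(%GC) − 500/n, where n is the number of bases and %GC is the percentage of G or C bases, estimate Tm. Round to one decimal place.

73.9°C

Length n = 19. Scanning the sequence gives G=8, C=5, T=3, A=3.
G+C = 13, so %GC = 13/19 × 100 = 68.421%
Salt term: 16.6 × (-0.564) = -9.362
GC term: 0.41 × 68.421 = 28.053; length term: −500/19 = −26.316
Tm = 81.5 + (-9.362) + 28.053 − 26.316 = 73.875 → 73.9°C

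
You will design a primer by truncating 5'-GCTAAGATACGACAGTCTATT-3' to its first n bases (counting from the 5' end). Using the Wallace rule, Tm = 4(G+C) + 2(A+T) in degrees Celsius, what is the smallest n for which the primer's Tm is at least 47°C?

First 16 bases: GCTAAGATACGACAGT → Tm = 46°C (< 47°C)
First 17 bases: GCTAAGATACGACAGTC → Tm = 50°C (≥ 47°C)
Since every base adds ≥2°C, Tm only increases with n, so the threshold is first crossed at n = 17.

n = 17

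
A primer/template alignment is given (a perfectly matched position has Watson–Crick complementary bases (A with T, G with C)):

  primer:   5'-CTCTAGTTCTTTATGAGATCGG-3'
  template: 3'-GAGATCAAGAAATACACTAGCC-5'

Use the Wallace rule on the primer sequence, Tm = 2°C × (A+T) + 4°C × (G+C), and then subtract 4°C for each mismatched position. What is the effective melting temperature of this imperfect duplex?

Primer base counts: A=4, T=9, G=5, C=4 → A+T=13, G+C=9
Perfect-match Tm = 2(13) + 4(9) = 26 + 36 = 62°C
Mismatches (positions where the bases are not complementary): 1 (at position 16)
Effective Tm = 62 − 1×4 = 62 − 4 = 58°C

58°C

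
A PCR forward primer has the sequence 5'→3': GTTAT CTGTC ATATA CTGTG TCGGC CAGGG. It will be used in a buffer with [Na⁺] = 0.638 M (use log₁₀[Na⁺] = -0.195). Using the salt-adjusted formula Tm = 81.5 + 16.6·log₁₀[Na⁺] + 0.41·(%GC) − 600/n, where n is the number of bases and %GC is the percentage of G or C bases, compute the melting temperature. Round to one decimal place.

Length n = 30. Counting bases: A=5, G=9, C=6, T=10
G+C = 15, so %GC = 15/30 × 100 = 50%
Salt term: 16.6 × (-0.195) = -3.237
GC term: 0.41 × 50 = 20.5; length term: −600/30 = −20
Tm = 81.5 + (-3.237) + 20.5 − 20 = 78.763 → 78.8°C

78.8°C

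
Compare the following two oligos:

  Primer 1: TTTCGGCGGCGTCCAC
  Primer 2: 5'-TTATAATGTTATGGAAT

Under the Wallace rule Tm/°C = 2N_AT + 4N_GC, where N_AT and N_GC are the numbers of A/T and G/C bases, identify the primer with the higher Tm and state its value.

Primer 1, 54°C

Primer 1: A+T=5, G+C=11 → Tm = 2(5)+4(11) = 54°C
Primer 2: A+T=14, G+C=3 → Tm = 2(14)+4(3) = 40°C
54°C vs 40°C → primer 1 is higher.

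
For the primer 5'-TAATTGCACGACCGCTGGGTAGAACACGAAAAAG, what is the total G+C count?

Counting bases: A=13, C=7, G=9, T=5
G+C = 9 + 7 = 16

16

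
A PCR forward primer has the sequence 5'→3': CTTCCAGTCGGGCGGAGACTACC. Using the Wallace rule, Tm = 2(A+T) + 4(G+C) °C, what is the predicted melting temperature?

T=4, C=8, A=4, G=7
So N_AT = 8 and N_GC = 15.
Tm = 2(8) + 4(15) = 16 + 60 = 76°C

76°C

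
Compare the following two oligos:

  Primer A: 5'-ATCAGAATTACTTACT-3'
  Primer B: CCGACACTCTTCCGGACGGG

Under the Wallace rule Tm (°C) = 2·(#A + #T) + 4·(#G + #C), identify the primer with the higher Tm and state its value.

Primer A: A+T=12, G+C=4 → Tm = 2(12)+4(4) = 40°C
Primer B: A+T=6, G+C=14 → Tm = 2(6)+4(14) = 68°C
40°C vs 68°C → primer B is higher.

Primer B, 68°C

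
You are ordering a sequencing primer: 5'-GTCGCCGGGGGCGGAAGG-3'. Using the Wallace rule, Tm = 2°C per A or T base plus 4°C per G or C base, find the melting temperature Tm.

66°C

Counting bases: G=11, C=4, A=2, T=1
So N_AT = 3 and N_GC = 15.
Tm = 2×3 + 4×15 = 66°C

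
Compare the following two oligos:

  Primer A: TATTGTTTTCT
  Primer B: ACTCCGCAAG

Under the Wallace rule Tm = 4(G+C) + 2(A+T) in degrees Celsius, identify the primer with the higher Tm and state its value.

Primer B, 32°C

Primer A: A+T=9, G+C=2 → Tm = 2(9)+4(2) = 26°C
Primer B: A+T=4, G+C=6 → Tm = 2(4)+4(6) = 32°C
26°C vs 32°C → primer B is higher.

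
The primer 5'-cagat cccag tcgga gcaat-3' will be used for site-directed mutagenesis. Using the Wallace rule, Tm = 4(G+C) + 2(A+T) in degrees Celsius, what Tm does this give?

T=3, G=5, A=6, C=6
AT pairs contribute 9, GC pairs contribute 11.
Tm = 2(9) + 4(11) = 18 + 44 = 62°C

62°C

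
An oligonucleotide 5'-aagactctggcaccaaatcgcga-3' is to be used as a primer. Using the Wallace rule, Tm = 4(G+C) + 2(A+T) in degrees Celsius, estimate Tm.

70°C

Scanning the sequence gives A=8, G=5, C=7, T=3.
So N_AT = 11 and N_GC = 12.
Tm = 4·12 + 2·11 = 48 + 22 = 70°C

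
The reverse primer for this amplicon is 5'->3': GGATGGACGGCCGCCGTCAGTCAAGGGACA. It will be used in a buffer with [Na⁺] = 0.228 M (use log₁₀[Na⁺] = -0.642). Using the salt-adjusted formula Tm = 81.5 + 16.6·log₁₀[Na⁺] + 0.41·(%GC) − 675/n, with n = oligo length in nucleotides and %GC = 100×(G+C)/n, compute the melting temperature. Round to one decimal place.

75.7°C

Length n = 30. Counting bases: A=7, G=12, C=8, T=3
G+C = 20, so %GC = 20/30 × 100 = 66.667%
Salt term: 16.6 × (-0.642) = -10.657
GC term: 0.41 × 66.667 = 27.333; length term: −675/30 = −22.5
Tm = 81.5 + (-10.657) + 27.333 − 22.5 = 75.676 → 75.7°C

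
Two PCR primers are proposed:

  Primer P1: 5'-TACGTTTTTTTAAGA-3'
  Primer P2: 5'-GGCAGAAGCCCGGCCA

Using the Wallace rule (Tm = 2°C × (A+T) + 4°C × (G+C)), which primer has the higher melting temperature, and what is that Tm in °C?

Primer P1: A+T=12, G+C=3 → Tm = 2(12)+4(3) = 36°C
Primer P2: A+T=4, G+C=12 → Tm = 2(4)+4(12) = 56°C
36°C vs 56°C → primer P2 is higher.

Primer P2, 56°C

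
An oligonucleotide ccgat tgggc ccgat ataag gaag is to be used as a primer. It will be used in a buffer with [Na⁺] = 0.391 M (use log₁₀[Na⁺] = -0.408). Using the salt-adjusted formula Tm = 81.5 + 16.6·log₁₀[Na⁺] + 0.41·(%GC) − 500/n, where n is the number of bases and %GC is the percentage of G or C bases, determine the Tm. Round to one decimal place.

76.1°C

Length n = 24. Base counts: A=7, C=5, G=8, T=4
G+C = 13, so %GC = 13/24 × 100 = 54.167%
Salt term: 16.6 × (-0.408) = -6.773
GC term: 0.41 × 54.167 = 22.208; length term: −500/24 = −20.833
Tm = 81.5 + (-6.773) + 22.208 − 20.833 = 76.102 → 76.1°C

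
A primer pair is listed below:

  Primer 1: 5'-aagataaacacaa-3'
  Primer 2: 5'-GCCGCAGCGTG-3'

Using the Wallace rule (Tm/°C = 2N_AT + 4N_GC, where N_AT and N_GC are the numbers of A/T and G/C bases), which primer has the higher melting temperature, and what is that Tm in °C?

Primer 1: A+T=10, G+C=3 → Tm = 2(10)+4(3) = 32°C
Primer 2: A+T=2, G+C=9 → Tm = 2(2)+4(9) = 40°C
32°C vs 40°C → primer 2 is higher.

Primer 2, 40°C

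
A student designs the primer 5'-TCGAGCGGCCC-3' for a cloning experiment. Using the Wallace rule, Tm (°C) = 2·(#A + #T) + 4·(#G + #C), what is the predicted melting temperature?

Counting bases: G=4, C=5, T=1, A=1
A+T = 2, G+C = 9
Tm = 4·9 + 2·2 = 36 + 4 = 40°C

40°C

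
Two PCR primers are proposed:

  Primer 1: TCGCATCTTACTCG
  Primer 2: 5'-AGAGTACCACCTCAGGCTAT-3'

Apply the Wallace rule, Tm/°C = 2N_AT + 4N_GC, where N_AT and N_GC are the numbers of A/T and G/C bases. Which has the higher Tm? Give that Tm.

Primer 2, 60°C

Primer 1: A+T=7, G+C=7 → Tm = 2(7)+4(7) = 42°C
Primer 2: A+T=10, G+C=10 → Tm = 2(10)+4(10) = 60°C
42°C vs 60°C → primer 2 is higher.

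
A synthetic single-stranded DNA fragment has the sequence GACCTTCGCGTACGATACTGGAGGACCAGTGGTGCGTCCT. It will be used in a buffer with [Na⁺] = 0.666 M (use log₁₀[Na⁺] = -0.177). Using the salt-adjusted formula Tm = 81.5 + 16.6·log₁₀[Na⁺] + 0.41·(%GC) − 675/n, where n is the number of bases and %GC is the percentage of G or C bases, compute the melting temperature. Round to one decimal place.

Length n = 40. Counting bases: T=9, G=13, A=7, C=11
G+C = 24, so %GC = 24/40 × 100 = 60%
Salt term: 16.6 × (-0.177) = -2.938
GC term: 0.41 × 60 = 24.6; length term: −675/40 = −16.875
Tm = 81.5 + (-2.938) + 24.6 − 16.875 = 86.287 → 86.3°C

86.3°C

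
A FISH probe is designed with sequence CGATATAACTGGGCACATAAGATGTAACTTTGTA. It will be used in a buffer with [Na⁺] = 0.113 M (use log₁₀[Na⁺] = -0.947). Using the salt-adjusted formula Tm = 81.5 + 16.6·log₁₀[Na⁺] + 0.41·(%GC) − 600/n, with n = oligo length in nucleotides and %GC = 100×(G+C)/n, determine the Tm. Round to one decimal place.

62.6°C

Length n = 34. Scanning the sequence gives T=10, G=7, C=5, A=12.
G+C = 12, so %GC = 12/34 × 100 = 35.294%
Salt term: 16.6 × (-0.947) = -15.72
GC term: 0.41 × 35.294 = 14.471; length term: −600/34 = −17.647
Tm = 81.5 + (-15.72) + 14.471 − 17.647 = 62.604 → 62.6°C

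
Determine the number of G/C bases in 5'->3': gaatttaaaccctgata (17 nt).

5

Scanning the sequence gives C=3, G=2, T=5, A=7.
Total G or C: 2 + 3 = 5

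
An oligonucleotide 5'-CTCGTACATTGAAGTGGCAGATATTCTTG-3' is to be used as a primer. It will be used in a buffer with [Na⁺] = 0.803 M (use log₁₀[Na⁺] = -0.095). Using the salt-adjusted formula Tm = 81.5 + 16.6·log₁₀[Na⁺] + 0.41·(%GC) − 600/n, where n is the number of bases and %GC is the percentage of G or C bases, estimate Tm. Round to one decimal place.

Length n = 29. T=10, A=7, C=5, G=7
G+C = 12, so %GC = 12/29 × 100 = 41.379%
Salt term: 16.6 × (-0.095) = -1.577
GC term: 0.41 × 41.379 = 16.965; length term: −600/29 = −20.69
Tm = 81.5 + (-1.577) + 16.965 − 20.69 = 76.198 → 76.2°C

76.2°C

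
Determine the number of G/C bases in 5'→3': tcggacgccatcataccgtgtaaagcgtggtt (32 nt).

17

Counting bases: G=9, C=8, T=8, A=7
Total G or C: 9 + 8 = 17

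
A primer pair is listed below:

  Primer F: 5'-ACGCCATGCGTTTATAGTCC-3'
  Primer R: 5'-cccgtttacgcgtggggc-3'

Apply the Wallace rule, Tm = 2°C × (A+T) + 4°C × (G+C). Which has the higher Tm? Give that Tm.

Primer R, 62°C

Primer F: A+T=10, G+C=10 → Tm = 2(10)+4(10) = 60°C
Primer R: A+T=5, G+C=13 → Tm = 2(5)+4(13) = 62°C
60°C vs 62°C → primer R is higher.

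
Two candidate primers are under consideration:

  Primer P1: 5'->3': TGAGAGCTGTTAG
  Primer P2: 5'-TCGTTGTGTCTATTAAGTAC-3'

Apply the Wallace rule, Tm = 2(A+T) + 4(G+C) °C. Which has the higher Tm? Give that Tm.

Primer P1: A+T=7, G+C=6 → Tm = 2(7)+4(6) = 38°C
Primer P2: A+T=13, G+C=7 → Tm = 2(13)+4(7) = 54°C
38°C vs 54°C → primer P2 is higher.

Primer P2, 54°C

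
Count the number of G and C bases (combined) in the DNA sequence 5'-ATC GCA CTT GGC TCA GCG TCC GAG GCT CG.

Base counts: A=4, G=9, T=6, C=10
Total G or C: 9 + 10 = 19

19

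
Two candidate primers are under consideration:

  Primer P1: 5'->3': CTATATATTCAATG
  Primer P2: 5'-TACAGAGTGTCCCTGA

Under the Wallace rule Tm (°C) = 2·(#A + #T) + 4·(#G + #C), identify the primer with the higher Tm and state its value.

Primer P2, 48°C

Primer P1: A+T=11, G+C=3 → Tm = 2(11)+4(3) = 34°C
Primer P2: A+T=8, G+C=8 → Tm = 2(8)+4(8) = 48°C
34°C vs 48°C → primer P2 is higher.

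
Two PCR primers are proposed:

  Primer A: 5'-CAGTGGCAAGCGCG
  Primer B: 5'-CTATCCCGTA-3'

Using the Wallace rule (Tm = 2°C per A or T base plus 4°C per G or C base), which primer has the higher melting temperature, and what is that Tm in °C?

Primer A: A+T=4, G+C=10 → Tm = 2(4)+4(10) = 48°C
Primer B: A+T=5, G+C=5 → Tm = 2(5)+4(5) = 30°C
48°C vs 30°C → primer A is higher.

Primer A, 48°C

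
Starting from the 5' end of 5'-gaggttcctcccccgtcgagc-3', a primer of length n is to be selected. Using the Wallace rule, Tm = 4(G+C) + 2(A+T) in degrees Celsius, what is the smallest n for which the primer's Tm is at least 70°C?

First 20 bases: GAGGTTCCTCCCCCGTCGAG → Tm = 68°C (< 70°C)
First 21 bases: GAGGTTCCTCCCCCGTCGAGC → Tm = 72°C (≥ 70°C)
Since every base adds ≥2°C, Tm only increases with n, so the threshold is first crossed at n = 21.

n = 21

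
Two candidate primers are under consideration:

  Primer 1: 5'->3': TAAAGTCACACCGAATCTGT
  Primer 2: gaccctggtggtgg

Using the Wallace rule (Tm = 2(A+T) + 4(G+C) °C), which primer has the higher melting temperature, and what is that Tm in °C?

Primer 1: A+T=12, G+C=8 → Tm = 2(12)+4(8) = 56°C
Primer 2: A+T=4, G+C=10 → Tm = 2(4)+4(10) = 48°C
56°C vs 48°C → primer 1 is higher.

Primer 1, 56°C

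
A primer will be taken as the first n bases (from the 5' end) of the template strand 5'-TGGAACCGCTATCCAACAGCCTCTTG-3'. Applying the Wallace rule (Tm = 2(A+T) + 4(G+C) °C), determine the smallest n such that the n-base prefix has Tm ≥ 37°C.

First 12 bases: TGGAACCGCTAT → Tm = 36°C (< 37°C)
First 13 bases: TGGAACCGCTATC → Tm = 40°C (≥ 37°C)
Since every base adds ≥2°C, Tm only increases with n, so the threshold is first crossed at n = 13.

n = 13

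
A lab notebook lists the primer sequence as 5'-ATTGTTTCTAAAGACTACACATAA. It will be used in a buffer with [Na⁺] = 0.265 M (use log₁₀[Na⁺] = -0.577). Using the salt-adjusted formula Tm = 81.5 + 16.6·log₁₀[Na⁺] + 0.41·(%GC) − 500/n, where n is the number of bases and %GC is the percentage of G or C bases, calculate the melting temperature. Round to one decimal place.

Length n = 24. C=4, G=2, T=8, A=10
G+C = 6, so %GC = 6/24 × 100 = 25%
Salt term: 16.6 × (-0.577) = -9.578
GC term: 0.41 × 25 = 10.25; length term: −500/24 = −20.833
Tm = 81.5 + (-9.578) + 10.25 − 20.833 = 61.339 → 61.3°C

61.3°C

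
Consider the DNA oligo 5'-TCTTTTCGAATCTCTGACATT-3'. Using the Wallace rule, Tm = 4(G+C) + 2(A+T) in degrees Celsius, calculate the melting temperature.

56°C

Base counts: C=5, T=10, A=4, G=2
AT pairs contribute 14, GC pairs contribute 7.
Tm = 2×14 + 4×7 = 56°C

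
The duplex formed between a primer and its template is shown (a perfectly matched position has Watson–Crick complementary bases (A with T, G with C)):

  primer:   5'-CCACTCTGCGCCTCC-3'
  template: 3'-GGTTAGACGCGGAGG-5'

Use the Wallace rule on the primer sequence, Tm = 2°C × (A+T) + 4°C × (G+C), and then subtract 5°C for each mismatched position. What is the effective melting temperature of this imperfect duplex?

47°C

Primer base counts: A=1, T=3, G=2, C=9 → A+T=4, G+C=11
Perfect-match Tm = 2(4) + 4(11) = 8 + 44 = 52°C
Mismatches (positions where the bases are not complementary): 1 (at position 4)
Effective Tm = 52 − 1×5 = 52 − 5 = 47°C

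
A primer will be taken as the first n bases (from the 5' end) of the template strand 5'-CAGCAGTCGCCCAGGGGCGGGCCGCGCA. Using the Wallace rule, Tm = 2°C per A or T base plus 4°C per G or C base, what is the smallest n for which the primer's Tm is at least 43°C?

n = 13

First 12 bases: CAGCAGTCGCCC → Tm = 42°C (< 43°C)
First 13 bases: CAGCAGTCGCCCA → Tm = 44°C (≥ 43°C)
Since every base adds ≥2°C, Tm only increases with n, so the threshold is first crossed at n = 13.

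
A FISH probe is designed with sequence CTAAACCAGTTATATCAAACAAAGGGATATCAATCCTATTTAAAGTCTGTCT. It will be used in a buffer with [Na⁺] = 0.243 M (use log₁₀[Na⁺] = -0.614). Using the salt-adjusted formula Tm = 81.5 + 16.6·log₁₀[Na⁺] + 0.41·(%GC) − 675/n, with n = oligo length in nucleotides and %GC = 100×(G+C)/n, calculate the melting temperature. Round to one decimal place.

70.9°C

Length n = 52. Counting bases: T=16, A=20, C=10, G=6
G+C = 16, so %GC = 16/52 × 100 = 30.769%
Salt term: 16.6 × (-0.614) = -10.192
GC term: 0.41 × 30.769 = 12.615; length term: −675/52 = −12.981
Tm = 81.5 + (-10.192) + 12.615 − 12.981 = 70.942 → 70.9°C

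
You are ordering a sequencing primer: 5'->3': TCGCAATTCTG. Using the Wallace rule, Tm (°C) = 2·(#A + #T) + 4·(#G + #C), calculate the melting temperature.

32°C

Counting bases: C=3, T=4, G=2, A=2
So N_AT = 6 and N_GC = 5.
Tm = 2(6) + 4(5) = 12 + 20 = 32°C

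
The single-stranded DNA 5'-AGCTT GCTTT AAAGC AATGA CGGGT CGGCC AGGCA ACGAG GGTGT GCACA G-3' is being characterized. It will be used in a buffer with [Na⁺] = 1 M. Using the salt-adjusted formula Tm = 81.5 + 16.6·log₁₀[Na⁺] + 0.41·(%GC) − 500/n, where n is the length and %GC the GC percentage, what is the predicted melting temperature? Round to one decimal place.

95.0°C

Length n = 51. A=13, T=9, G=18, C=11
G+C = 29, so %GC = 29/51 × 100 = 56.863%
Salt term: 16.6 × (0) = 0
GC term: 0.41 × 56.863 = 23.314; length term: −500/51 = −9.804
Tm = 81.5 + (0) + 23.314 − 9.804 = 95.01 → 95.0°C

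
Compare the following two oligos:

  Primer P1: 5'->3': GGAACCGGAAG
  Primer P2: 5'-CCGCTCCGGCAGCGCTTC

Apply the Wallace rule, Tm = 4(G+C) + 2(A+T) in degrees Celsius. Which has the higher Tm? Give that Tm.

Primer P1: A+T=4, G+C=7 → Tm = 2(4)+4(7) = 36°C
Primer P2: A+T=4, G+C=14 → Tm = 2(4)+4(14) = 64°C
36°C vs 64°C → primer P2 is higher.

Primer P2, 64°C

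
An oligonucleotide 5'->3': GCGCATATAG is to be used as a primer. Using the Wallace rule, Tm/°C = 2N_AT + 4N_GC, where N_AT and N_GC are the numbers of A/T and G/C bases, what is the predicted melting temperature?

30°C

G=3, T=2, A=3, C=2
A+T = 5, G+C = 5
Tm = 2×5 + 4×5 = 30°C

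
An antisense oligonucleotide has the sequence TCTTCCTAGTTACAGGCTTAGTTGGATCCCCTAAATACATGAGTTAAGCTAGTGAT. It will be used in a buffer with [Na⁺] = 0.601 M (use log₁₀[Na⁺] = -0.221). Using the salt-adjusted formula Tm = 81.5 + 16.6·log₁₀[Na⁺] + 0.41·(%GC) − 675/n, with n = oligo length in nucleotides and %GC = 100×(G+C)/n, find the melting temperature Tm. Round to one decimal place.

Length n = 56. Base counts: T=19, G=11, A=15, C=11
G+C = 22, so %GC = 22/56 × 100 = 39.286%
Salt term: 16.6 × (-0.221) = -3.669
GC term: 0.41 × 39.286 = 16.107; length term: −675/56 = −12.054
Tm = 81.5 + (-3.669) + 16.107 − 12.054 = 81.884 → 81.9°C

81.9°C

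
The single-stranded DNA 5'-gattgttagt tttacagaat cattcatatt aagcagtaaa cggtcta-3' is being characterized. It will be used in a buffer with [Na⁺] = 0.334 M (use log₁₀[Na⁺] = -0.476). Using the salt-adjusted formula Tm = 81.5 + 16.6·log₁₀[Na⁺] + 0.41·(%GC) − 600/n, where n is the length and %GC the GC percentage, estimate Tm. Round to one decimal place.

Length n = 47. Base counts: G=8, A=16, C=6, T=17
G+C = 14, so %GC = 14/47 × 100 = 29.787%
Salt term: 16.6 × (-0.476) = -7.902
GC term: 0.41 × 29.787 = 12.213; length term: −600/47 = −12.766
Tm = 81.5 + (-7.902) + 12.213 − 12.766 = 73.045 → 73.0°C

73.0°C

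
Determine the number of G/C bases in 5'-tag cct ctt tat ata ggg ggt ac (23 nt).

Counting bases: G=6, A=5, T=8, C=4
Total G or C: 6 + 4 = 10

10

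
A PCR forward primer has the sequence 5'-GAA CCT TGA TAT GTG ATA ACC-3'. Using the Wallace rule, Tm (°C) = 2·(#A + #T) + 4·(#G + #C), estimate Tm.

Base counts: C=4, T=6, A=7, G=4
A+T = 13, G+C = 8
Tm = 2×13 + 4×8 = 58°C

58°C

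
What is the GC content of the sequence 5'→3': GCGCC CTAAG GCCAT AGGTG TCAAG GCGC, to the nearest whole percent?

Counting bases: G=10, A=6, C=9, T=4
G+C = 10 + 9 = 19 out of 29 bases
%GC = 19/29 × 100 = 65.52% ≈ 66%

66%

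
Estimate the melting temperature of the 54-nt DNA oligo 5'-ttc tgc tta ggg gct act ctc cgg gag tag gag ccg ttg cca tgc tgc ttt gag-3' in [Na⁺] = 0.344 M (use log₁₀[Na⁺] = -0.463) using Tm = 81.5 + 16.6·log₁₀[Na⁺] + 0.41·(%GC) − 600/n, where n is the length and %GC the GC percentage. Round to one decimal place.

Length n = 54. Base counts: G=18, C=13, T=16, A=7
G+C = 31, so %GC = 31/54 × 100 = 57.407%
Salt term: 16.6 × (-0.463) = -7.686
GC term: 0.41 × 57.407 = 23.537; length term: −600/54 = −11.111
Tm = 81.5 + (-7.686) + 23.537 − 11.111 = 86.24 → 86.2°C

86.2°C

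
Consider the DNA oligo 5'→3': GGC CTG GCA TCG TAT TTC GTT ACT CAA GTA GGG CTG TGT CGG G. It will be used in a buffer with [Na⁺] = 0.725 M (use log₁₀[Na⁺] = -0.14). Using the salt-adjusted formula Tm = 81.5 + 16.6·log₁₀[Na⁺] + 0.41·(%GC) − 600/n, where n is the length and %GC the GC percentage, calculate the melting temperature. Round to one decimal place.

88.1°C

Length n = 43. Counting bases: A=6, T=13, G=15, C=9
G+C = 24, so %GC = 24/43 × 100 = 55.814%
Salt term: 16.6 × (-0.14) = -2.324
GC term: 0.41 × 55.814 = 22.884; length term: −600/43 = −13.953
Tm = 81.5 + (-2.324) + 22.884 − 13.953 = 88.107 → 88.1°C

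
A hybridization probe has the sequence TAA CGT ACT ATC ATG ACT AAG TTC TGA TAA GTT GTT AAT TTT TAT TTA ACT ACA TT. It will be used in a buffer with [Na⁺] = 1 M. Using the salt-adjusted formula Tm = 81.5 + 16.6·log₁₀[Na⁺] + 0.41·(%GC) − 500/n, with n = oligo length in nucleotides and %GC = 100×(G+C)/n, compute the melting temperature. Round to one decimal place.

Length n = 56. Base counts: T=25, A=18, C=7, G=6
G+C = 13, so %GC = 13/56 × 100 = 23.214%
Salt term: 16.6 × (0) = 0
GC term: 0.41 × 23.214 = 9.518; length term: −500/56 = −8.929
Tm = 81.5 + (0) + 9.518 − 8.929 = 82.089 → 82.1°C

82.1°C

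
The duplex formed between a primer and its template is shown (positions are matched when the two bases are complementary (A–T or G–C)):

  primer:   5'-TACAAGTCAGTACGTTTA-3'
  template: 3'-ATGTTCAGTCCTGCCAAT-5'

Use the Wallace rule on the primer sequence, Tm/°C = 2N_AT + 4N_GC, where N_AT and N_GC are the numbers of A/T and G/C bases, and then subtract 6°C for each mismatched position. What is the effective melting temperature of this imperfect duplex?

36°C

Primer base counts: A=6, T=6, G=3, C=3 → A+T=12, G+C=6
Perfect-match Tm = 2(12) + 4(6) = 24 + 24 = 48°C
Mismatches (positions where the bases are not complementary): 2 (at positions 11, 15)
Effective Tm = 48 − 2×6 = 48 − 12 = 36°C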